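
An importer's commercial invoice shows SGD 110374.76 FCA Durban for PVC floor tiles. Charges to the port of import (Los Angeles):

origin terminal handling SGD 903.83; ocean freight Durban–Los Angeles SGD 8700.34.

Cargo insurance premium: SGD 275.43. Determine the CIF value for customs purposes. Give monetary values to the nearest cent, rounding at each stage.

CIF value: SGD 120254.36

CIF = FCA price + pre-shipment costs + freight + insurance
CIF = 110374.76 + 903.83 + 8700.34 + 275.43 = 120254.36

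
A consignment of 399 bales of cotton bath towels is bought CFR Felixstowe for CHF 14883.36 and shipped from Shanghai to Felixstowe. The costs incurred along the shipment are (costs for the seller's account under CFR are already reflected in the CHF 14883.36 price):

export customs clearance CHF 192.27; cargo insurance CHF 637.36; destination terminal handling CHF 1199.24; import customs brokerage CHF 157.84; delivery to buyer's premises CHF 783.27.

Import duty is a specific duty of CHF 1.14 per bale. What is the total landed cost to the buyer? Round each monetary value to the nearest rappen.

CFR: the seller pays costs through ocean freight to the destination port, but not insurance.
Already in the invoice (seller's account under CFR): export clearance — exclude.
CIF value = CFR price + insurance = 14883.36 + 637.36 = 15520.72
Import duty = 399 × 1.14 = 454.86
Buyer bears: insurance 637.36 + destination terminal 1199.24 + brokerage 157.84 + delivery 783.27 + duty 454.86 = 3232.57
Landed cost = invoice 14883.36 + 3232.57 = 18115.93

Total landed cost: CHF 18115.93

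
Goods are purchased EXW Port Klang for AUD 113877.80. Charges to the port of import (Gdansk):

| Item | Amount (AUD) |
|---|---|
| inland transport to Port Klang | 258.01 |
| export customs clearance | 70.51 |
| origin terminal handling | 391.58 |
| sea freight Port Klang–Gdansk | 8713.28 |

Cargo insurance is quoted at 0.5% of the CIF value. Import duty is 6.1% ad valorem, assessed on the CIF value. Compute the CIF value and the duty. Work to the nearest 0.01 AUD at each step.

CIF value: AUD 123930.83; import duty: AUD 7559.78

Let C be the CIF value. C = EXW price + pre-shipment costs + freight + 0.5% × C
C − 0.5% × C = 113877.80 + 258.01 + 70.51 + 391.58 + 8713.28
0.995 × C = 123311.18
C = 123311.18 / 0.995 = 123930.83
Insurance premium = 0.5% × 123930.83 = 619.65
Import duty = 123930.83 × 6.1% = 7559.78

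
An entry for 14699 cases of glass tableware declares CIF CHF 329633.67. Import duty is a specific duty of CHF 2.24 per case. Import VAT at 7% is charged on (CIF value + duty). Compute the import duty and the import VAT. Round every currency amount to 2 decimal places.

Import duty: CHF 32925.76; import VAT: CHF 25379.16

Import duty = 14699 × 2.24 = 32925.76
VAT base = CIF + duty = 329633.67 + 32925.76 = 362559.43
Import VAT = 362559.43 × 7% = 25379.16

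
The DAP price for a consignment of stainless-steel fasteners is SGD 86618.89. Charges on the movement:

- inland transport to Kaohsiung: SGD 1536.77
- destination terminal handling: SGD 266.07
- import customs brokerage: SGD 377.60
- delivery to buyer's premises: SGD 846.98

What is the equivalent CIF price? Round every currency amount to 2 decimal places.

Not relevant to the conversion: inland to port — on the seller under both DAP and CIF; already in the DAP price and stays in the CIF price. brokerage — on the buyer under both terms; not part of either seller's price.
From DAP to CIF, the seller no longer bears: destination terminal, delivery.
CIF price = 86618.89 − 266.07 − 846.98 = 85505.84

CIF price: SGD 85505.84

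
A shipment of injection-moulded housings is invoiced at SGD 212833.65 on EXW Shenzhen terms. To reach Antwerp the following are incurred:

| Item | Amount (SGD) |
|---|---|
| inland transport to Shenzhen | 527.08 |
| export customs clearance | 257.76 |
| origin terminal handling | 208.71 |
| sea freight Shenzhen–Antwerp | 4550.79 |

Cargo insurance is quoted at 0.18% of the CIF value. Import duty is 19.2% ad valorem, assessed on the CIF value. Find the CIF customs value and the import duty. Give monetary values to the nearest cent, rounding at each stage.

Let C be the CIF value. C = EXW price + pre-shipment costs + freight + 0.18% × C
C − 0.18% × C = 212833.65 + 527.08 + 257.76 + 208.71 + 4550.79
0.9982 × C = 218377.99
C = 218377.99 / 0.9982 = 218771.78
Insurance premium = 0.18% × 218771.78 = 393.79
Import duty = 218771.78 × 19.2% = 42004.18

CIF value: SGD 218771.78; import duty: SGD 42004.18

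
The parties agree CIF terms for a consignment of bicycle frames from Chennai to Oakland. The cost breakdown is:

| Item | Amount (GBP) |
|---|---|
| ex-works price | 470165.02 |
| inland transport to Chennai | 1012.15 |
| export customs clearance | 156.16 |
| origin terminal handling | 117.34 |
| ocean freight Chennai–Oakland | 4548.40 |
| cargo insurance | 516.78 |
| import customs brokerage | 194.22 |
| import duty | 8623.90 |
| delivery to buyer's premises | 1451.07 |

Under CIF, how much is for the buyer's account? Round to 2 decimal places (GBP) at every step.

CIF: the seller pays costs through ocean freight and marine insurance to the destination port.
Seller's account: goods 470165.02 + inland to port 1012.15 + export clearance 156.16 + origin terminal 117.34 + freight 4548.40 + insurance 516.78 = 476515.85
Buyer's account: brokerage 194.22 + duty 8623.90 + delivery 1451.07 = 10269.19

Buyer's account: GBP 10269.19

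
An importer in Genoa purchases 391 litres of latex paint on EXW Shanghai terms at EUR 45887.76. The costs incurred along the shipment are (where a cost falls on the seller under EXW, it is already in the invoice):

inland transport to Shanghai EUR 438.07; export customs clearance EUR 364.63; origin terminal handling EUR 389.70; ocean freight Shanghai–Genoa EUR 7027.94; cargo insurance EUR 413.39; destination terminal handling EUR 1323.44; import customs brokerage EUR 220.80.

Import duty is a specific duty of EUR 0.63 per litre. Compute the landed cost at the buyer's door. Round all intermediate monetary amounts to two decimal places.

Total landed cost: EUR 56312.06

EXW: the seller makes goods available at their premises; the buyer bears all onward costs.
CIF value = EXW price + inland to port + export clearance + origin terminal + freight + insurance = 45887.76 + 438.07 + 364.63 + 389.70 + 7027.94 + 413.39 = 54521.49
Import duty = 391 × 0.63 = 246.33
Buyer bears: inland to port 438.07 + export clearance 364.63 + origin terminal 389.70 + freight 7027.94 + insurance 413.39 + destination terminal 1323.44 + brokerage 220.80 + duty 246.33 = 10424.30
Landed cost = invoice 45887.76 + 10424.30 = 56312.06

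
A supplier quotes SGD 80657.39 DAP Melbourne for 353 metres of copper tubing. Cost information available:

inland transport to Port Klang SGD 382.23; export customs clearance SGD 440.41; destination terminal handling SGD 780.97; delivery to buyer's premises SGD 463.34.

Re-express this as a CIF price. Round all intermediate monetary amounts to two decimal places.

Not relevant to the conversion: export clearance, inland to port — on the seller under both DAP and CIF; already in the DAP price and stays in the CIF price.
From DAP to CIF, the seller no longer bears: destination terminal, delivery.
CIF price = 80657.39 − 780.97 − 463.34 = 79413.08

CIF price: SGD 79413.08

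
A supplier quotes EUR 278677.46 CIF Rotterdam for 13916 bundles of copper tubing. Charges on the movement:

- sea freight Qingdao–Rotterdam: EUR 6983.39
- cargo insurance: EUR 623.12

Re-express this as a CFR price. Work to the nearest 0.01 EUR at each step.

Not relevant to the conversion: freight — on the seller under both CIF and CFR; already in the CIF price and stays in the CFR price.
From CIF to CFR, the seller no longer bears: insurance.
CFR price = 278677.46 − 623.12 = 278054.34

CFR price: EUR 278054.34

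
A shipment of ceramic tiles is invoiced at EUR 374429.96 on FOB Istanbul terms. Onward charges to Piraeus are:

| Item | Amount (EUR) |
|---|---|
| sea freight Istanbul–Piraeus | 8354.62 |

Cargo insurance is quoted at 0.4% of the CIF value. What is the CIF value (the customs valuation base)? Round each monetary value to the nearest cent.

CIF value: EUR 384321.87

Let C be the CIF value. C = FOB price + freight + 0.4% × C
C − 0.4% × C = 374429.96 + 8354.62
0.996 × C = 382784.58
C = 382784.58 / 0.996 = 384321.87
Insurance premium = 0.4% × 384321.87 = 1537.29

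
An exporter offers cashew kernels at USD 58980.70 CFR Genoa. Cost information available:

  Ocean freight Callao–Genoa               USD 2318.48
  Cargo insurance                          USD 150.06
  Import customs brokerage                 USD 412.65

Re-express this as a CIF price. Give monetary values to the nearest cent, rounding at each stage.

Not relevant to the conversion: freight — on the seller under both CFR and CIF; already in the CFR price and stays in the CIF price. brokerage — on the buyer under both terms; not part of either seller's price.
From CFR to CIF, the seller additionally bears: insurance.
CIF price = 58980.70 + 150.06 = 59130.76

CIF price: USD 59130.76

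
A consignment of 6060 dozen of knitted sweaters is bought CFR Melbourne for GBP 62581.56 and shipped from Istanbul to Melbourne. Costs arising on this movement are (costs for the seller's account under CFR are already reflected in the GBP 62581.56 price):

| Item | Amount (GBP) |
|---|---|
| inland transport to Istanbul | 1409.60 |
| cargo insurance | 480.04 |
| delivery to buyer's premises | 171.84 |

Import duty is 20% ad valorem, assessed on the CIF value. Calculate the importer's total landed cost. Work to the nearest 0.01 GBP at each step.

Total landed cost: GBP 75845.76

CFR: the seller pays costs through ocean freight to the destination port, but not insurance.
Already in the invoice (seller's account under CFR): inland to port — exclude.
CIF value = CFR price + insurance = 62581.56 + 480.04 = 63061.60
Import duty = 63061.60 × 20% = 12612.32
Buyer bears: insurance 480.04 + delivery 171.84 + duty 12612.32 = 13264.20
Landed cost = invoice 62581.56 + 13264.20 = 75845.76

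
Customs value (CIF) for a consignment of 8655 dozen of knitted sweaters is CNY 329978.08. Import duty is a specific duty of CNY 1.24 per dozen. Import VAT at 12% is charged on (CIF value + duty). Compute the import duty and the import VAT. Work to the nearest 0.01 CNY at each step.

Import duty: CNY 10732.20; import VAT: CNY 40885.23

Import duty = 8655 × 1.24 = 10732.20
VAT base = CIF + duty = 329978.08 + 10732.20 = 340710.28
Import VAT = 340710.28 × 12% = 40885.23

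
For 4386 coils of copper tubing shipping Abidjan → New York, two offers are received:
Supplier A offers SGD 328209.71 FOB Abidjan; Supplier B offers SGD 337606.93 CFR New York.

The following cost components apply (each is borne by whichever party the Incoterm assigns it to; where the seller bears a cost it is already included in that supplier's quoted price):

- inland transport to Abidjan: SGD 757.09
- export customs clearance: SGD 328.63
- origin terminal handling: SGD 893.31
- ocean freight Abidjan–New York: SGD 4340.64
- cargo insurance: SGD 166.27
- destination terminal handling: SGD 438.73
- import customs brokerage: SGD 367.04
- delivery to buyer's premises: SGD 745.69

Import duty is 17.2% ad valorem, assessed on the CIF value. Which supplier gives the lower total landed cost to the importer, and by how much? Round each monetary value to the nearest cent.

Supplier A (FOB):
CIF value = FOB price + freight + insurance = 328209.71 + 4340.64 + 166.27 = 332716.62
Import duty = 332716.62 × 17.2% = 57227.26
Buyer bears (A): 4340.64 + 166.27 + 438.73 + 367.04 + 745.69 = 6058.37
Landed cost (A) = invoice 328209.71 + 6058.37 + duty 57227.26 = 391495.34
Supplier B (CFR):
CIF value = CFR price + insurance = 337606.93 + 166.27 = 337773.20
Import duty = 337773.20 × 17.2% = 58096.99
Buyer bears (B): 166.27 + 438.73 + 367.04 + 745.69 = 1717.73
Landed cost (B) = invoice 337606.93 + 1717.73 + duty 58096.99 = 397421.65
Difference = |391495.34 − 397421.65| = 5926.31

Supplier A is cheaper by SGD 5926.31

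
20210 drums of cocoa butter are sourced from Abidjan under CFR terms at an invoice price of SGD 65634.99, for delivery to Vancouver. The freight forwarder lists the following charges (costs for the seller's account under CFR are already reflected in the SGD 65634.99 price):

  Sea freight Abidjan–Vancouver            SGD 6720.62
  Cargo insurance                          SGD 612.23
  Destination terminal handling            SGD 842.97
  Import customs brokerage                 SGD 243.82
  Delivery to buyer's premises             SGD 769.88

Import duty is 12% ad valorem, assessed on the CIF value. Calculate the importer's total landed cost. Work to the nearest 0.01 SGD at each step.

Total landed cost: SGD 76053.56

CFR: the seller pays costs through ocean freight to the destination port, but not insurance.
Already in the invoice (seller's account under CFR): freight — exclude.
CIF value = CFR price + insurance = 65634.99 + 612.23 = 66247.22
Import duty = 66247.22 × 12% = 7949.67
Buyer bears: insurance 612.23 + destination terminal 842.97 + brokerage 243.82 + delivery 769.88 + duty 7949.67 = 10418.57
Landed cost = invoice 65634.99 + 10418.57 = 76053.56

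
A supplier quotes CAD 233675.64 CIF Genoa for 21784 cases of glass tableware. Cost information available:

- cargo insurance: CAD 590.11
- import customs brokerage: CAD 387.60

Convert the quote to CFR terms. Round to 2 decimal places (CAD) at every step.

Not relevant to the conversion: brokerage — on the buyer under both terms; not part of either seller's price.
From CIF to CFR, the seller no longer bears: insurance.
CFR price = 233675.64 − 590.11 = 233085.53

CFR price: CAD 233085.53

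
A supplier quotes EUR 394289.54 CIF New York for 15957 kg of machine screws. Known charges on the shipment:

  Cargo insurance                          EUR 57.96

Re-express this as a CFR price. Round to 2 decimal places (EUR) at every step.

CFR price: EUR 394231.58

From CIF to CFR, the seller no longer bears: insurance.
CFR price = 394289.54 − 57.96 = 394231.58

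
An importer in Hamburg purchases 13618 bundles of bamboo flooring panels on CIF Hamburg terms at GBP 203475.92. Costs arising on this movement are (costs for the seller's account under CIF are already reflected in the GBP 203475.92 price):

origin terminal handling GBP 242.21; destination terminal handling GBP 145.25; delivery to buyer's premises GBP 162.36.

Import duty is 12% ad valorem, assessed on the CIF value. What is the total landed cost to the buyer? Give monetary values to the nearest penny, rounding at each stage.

CIF: the seller pays costs through ocean freight and marine insurance to the destination port.
Already in the invoice (seller's account under CIF): origin terminal — exclude.
The CIF price already equals the CIF value: 203475.92
Import duty = 203475.92 × 12% = 24417.11
Buyer bears: destination terminal 145.25 + delivery 162.36 + duty 24417.11 = 24724.72
Landed cost = invoice 203475.92 + 24724.72 = 228200.64

Total landed cost: GBP 228200.64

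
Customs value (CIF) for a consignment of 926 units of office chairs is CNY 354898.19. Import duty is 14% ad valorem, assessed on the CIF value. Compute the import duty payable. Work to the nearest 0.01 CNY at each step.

Import duty: CNY 49685.75

Import duty = 354898.19 × 14% = 49685.75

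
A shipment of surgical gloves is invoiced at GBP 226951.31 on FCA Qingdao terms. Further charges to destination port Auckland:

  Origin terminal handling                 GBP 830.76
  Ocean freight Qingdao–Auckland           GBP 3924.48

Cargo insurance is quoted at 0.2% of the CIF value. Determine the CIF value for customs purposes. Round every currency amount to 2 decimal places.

Let C be the CIF value. C = FCA price + pre-shipment costs + freight + 0.2% × C
C − 0.2% × C = 226951.31 + 830.76 + 3924.48
0.998 × C = 231706.55
C = 231706.55 / 0.998 = 232170.89
Insurance premium = 0.2% × 232170.89 = 464.34

CIF value: GBP 232170.89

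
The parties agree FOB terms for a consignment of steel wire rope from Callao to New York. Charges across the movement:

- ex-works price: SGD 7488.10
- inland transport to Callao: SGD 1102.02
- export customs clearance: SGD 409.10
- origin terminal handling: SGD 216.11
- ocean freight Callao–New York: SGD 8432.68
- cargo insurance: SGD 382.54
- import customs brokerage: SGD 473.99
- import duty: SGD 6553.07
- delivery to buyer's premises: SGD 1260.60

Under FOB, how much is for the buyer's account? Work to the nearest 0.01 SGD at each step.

FOB: the seller bears costs until goods are on board at the origin port; the buyer bears freight, insurance and all costs thereafter.
Seller's account: goods 7488.10 + inland to port 1102.02 + export clearance 409.10 + origin terminal 216.11 = 9215.33
Buyer's account: freight 8432.68 + insurance 382.54 + brokerage 473.99 + duty 6553.07 + delivery 1260.60 = 17102.88

Buyer's account: SGD 17102.88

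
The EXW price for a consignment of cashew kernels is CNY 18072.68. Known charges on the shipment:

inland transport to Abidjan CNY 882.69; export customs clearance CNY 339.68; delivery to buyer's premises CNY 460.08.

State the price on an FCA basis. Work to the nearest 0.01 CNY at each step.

Not relevant to the conversion: delivery — on the buyer under both terms; not part of either seller's price.
From EXW to FCA, the seller additionally bears: inland to port, export clearance.
FCA price = 18072.68 + 882.69 + 339.68 = 19295.05

FCA price: CNY 19295.05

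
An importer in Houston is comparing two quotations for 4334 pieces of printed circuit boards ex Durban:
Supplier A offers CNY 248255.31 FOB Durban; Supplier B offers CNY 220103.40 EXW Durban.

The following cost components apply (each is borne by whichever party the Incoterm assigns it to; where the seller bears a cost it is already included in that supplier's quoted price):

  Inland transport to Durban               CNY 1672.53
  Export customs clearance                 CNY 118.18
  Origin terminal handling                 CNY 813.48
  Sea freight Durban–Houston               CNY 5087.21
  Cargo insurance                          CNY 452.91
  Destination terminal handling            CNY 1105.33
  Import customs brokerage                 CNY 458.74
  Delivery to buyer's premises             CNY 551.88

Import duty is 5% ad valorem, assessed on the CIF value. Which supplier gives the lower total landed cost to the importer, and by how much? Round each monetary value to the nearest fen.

Supplier A (FOB):
CIF value = FOB price + freight + insurance = 248255.31 + 5087.21 + 452.91 = 253795.43
Import duty = 253795.43 × 5% = 12689.77
Buyer bears (A): 5087.21 + 452.91 + 1105.33 + 458.74 + 551.88 = 7656.07
Landed cost (A) = invoice 248255.31 + 7656.07 + duty 12689.77 = 268601.15
Supplier B (EXW):
CIF value = EXW price + inland to port + export clearance + origin terminal + freight + insurance = 220103.40 + 1672.53 + 118.18 + 813.48 + 5087.21 + 452.91 = 228247.71
Import duty = 228247.71 × 5% = 11412.39
Buyer bears (B): 1672.53 + 118.18 + 813.48 + 5087.21 + 452.91 + 1105.33 + 458.74 + 551.88 = 10260.26
Landed cost (B) = invoice 220103.40 + 10260.26 + duty 11412.39 = 241776.05
Difference = |268601.15 − 241776.05| = 26825.10

Supplier B is cheaper by CNY 26825.10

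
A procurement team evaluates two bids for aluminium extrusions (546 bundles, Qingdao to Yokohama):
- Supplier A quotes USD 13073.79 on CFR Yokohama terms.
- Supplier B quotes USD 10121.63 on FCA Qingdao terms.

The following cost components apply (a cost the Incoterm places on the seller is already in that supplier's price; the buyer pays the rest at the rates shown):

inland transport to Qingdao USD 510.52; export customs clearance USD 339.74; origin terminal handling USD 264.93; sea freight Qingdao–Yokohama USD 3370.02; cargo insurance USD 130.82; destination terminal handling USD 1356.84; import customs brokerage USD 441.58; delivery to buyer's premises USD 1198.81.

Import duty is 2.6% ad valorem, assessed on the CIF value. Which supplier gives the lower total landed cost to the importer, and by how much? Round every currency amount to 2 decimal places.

Supplier A (CFR):
CIF value = CFR price + insurance = 13073.79 + 130.82 = 13204.61
Import duty = 13204.61 × 2.6% = 343.32
Buyer bears (A): 130.82 + 1356.84 + 441.58 + 1198.81 = 3128.05
Landed cost (A) = invoice 13073.79 + 3128.05 + duty 343.32 = 16545.16
Supplier B (FCA):
CIF value = FCA price + origin terminal + freight + insurance = 10121.63 + 264.93 + 3370.02 + 130.82 = 13887.40
Import duty = 13887.40 × 2.6% = 361.07
Buyer bears (B): 264.93 + 3370.02 + 130.82 + 1356.84 + 441.58 + 1198.81 = 6763.00
Landed cost (B) = invoice 10121.63 + 6763.00 + duty 361.07 = 17245.70
Difference = |16545.16 − 17245.70| = 700.54

Supplier A is cheaper by USD 700.54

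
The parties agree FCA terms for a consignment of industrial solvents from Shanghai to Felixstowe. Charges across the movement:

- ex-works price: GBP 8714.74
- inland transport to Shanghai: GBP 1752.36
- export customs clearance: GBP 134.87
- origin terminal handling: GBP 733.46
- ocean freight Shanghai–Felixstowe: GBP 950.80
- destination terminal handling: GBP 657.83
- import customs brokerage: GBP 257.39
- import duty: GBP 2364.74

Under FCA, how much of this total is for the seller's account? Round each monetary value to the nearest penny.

FCA: the seller delivers export-cleared goods to the carrier; the buyer bears costs from that point.
Seller's account: goods 8714.74 + inland to port 1752.36 + export clearance 134.87 = 10601.97
Buyer's account: origin terminal 733.46 + freight 950.80 + destination terminal 657.83 + brokerage 257.39 + duty 2364.74 = 4964.22

Seller's account: GBP 10601.97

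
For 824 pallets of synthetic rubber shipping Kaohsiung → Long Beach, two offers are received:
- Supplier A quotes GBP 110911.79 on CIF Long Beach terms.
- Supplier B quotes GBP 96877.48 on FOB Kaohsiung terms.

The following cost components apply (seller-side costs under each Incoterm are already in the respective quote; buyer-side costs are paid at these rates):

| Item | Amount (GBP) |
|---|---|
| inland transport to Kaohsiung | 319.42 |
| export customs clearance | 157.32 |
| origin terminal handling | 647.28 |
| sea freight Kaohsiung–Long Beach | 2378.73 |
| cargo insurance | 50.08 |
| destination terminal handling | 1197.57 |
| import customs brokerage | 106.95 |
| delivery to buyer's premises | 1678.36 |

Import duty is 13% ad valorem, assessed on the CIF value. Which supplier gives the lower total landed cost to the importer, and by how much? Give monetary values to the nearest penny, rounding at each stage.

Supplier A (CIF):
The CIF price already equals the CIF value: 110911.79
Import duty = 110911.79 × 13% = 14418.53
Buyer bears (A): 1197.57 + 106.95 + 1678.36 = 2982.88
Landed cost (A) = invoice 110911.79 + 2982.88 + duty 14418.53 = 128313.20
Supplier B (FOB):
CIF value = FOB price + freight + insurance = 96877.48 + 2378.73 + 50.08 = 99306.29
Import duty = 99306.29 × 13% = 12909.82
Buyer bears (B): 2378.73 + 50.08 + 1197.57 + 106.95 + 1678.36 = 5411.69
Landed cost (B) = invoice 96877.48 + 5411.69 + duty 12909.82 = 115198.99
Difference = |128313.20 − 115198.99| = 13114.21

Supplier B is cheaper by GBP 13114.21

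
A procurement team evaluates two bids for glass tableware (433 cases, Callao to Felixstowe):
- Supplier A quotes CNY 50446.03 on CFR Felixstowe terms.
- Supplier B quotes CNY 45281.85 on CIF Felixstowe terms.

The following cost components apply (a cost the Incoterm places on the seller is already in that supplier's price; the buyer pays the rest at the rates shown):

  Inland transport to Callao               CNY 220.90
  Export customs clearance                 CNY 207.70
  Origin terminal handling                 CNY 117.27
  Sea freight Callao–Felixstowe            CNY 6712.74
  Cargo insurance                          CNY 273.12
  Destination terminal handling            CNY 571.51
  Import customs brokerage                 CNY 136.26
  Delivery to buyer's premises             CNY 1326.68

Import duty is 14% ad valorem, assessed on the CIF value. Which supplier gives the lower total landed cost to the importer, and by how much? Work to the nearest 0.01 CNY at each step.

Supplier A (CFR):
CIF value = CFR price + insurance = 50446.03 + 273.12 = 50719.15
Import duty = 50719.15 × 14% = 7100.68
Buyer bears (A): 273.12 + 571.51 + 136.26 + 1326.68 = 2307.57
Landed cost (A) = invoice 50446.03 + 2307.57 + duty 7100.68 = 59854.28
Supplier B (CIF):
The CIF price already equals the CIF value: 45281.85
Import duty = 45281.85 × 14% = 6339.46
Buyer bears (B): 571.51 + 136.26 + 1326.68 = 2034.45
Landed cost (B) = invoice 45281.85 + 2034.45 + duty 6339.46 = 53655.76
Difference = |59854.28 − 53655.76| = 6198.52

Supplier B is cheaper by CNY 6198.52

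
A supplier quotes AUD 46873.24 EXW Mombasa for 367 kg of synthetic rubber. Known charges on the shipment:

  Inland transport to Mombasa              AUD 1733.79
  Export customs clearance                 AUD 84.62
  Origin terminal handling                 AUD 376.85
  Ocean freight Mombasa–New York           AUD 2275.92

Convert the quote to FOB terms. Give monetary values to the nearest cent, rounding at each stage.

Not relevant to the conversion: freight — on the buyer under both terms; not part of either seller's price.
From EXW to FOB, the seller additionally bears: inland to port, export clearance, origin terminal.
FOB price = 46873.24 + 1733.79 + 84.62 + 376.85 = 49068.50

FOB price: AUD 49068.50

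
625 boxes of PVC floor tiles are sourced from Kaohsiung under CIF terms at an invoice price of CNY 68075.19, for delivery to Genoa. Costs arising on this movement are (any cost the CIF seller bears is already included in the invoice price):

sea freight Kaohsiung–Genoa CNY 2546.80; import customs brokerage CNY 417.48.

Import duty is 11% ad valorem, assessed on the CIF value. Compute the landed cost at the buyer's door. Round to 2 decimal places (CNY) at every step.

CIF: the seller pays costs through ocean freight and marine insurance to the destination port.
Already in the invoice (seller's account under CIF): freight — exclude.
The CIF price already equals the CIF value: 68075.19
Import duty = 68075.19 × 11% = 7488.27
Buyer bears: brokerage 417.48 + duty 7488.27 = 7905.75
Landed cost = invoice 68075.19 + 7905.75 = 75980.94

Total landed cost: CNY 75980.94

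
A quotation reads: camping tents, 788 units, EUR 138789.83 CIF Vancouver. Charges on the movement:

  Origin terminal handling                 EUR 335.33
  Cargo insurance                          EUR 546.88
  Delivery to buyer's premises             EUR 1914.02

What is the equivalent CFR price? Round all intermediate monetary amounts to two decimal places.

Not relevant to the conversion: origin terminal — on the seller under both CIF and CFR; already in the CIF price and stays in the CFR price. delivery — on the buyer under both terms; not part of either seller's price.
From CIF to CFR, the seller no longer bears: insurance.
CFR price = 138789.83 − 546.88 = 138242.95

CFR price: EUR 138242.95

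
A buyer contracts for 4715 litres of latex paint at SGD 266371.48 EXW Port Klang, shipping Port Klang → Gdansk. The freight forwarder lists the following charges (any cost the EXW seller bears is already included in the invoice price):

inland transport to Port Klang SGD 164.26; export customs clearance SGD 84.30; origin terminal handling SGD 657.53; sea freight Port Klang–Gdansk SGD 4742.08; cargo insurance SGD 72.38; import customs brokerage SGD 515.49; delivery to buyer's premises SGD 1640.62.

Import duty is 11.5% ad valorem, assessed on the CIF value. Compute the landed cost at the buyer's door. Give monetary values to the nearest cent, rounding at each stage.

EXW: the seller makes goods available at their premises; the buyer bears all onward costs.
CIF value = EXW price + inland to port + export clearance + origin terminal + freight + insurance = 266371.48 + 164.26 + 84.30 + 657.53 + 4742.08 + 72.38 = 272092.03
Import duty = 272092.03 × 11.5% = 31290.58
Buyer bears: inland to port 164.26 + export clearance 84.30 + origin terminal 657.53 + freight 4742.08 + insurance 72.38 + brokerage 515.49 + delivery 1640.62 + duty 31290.58 = 39167.24
Landed cost = invoice 266371.48 + 39167.24 = 305538.72

Total landed cost: SGD 305538.72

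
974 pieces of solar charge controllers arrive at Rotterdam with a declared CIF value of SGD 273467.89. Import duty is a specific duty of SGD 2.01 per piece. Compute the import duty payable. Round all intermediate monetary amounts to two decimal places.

Import duty: SGD 1957.74

Import duty = 974 × 2.01 = 1957.74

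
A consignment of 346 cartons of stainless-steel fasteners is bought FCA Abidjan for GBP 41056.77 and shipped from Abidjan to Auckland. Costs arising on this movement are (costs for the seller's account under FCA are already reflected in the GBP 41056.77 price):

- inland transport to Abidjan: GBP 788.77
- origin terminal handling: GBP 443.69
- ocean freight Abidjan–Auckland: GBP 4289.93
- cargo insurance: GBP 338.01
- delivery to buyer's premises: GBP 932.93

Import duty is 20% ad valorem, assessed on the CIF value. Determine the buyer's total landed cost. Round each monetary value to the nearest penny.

FCA: the seller delivers export-cleared goods to the carrier; the buyer bears costs from that point.
Already in the invoice (seller's account under FCA): inland to port — exclude.
CIF value = FCA price + origin terminal + freight + insurance = 41056.77 + 443.69 + 4289.93 + 338.01 = 46128.40
Import duty = 46128.40 × 20% = 9225.68
Buyer bears: origin terminal 443.69 + freight 4289.93 + insurance 338.01 + delivery 932.93 + duty 9225.68 = 15230.24
Landed cost = invoice 41056.77 + 15230.24 = 56287.01

Total landed cost: GBP 56287.01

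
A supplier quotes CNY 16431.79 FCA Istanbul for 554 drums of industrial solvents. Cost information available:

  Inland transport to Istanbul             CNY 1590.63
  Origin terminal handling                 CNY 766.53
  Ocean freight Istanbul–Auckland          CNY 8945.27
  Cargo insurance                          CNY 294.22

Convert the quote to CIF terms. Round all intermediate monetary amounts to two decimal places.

Not relevant to the conversion: inland to port — on the seller under both FCA and CIF; already in the FCA price and stays in the CIF price.
From FCA to CIF, the seller additionally bears: origin terminal, freight, insurance.
CIF price = 16431.79 + 766.53 + 8945.27 + 294.22 = 26437.81

CIF price: CNY 26437.81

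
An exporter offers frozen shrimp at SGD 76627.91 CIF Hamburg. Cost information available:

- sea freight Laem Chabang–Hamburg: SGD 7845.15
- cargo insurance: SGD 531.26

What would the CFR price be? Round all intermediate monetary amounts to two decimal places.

CFR price: SGD 76096.65

Not relevant to the conversion: freight — on the seller under both CIF and CFR; already in the CIF price and stays in the CFR price.
From CIF to CFR, the seller no longer bears: insurance.
CFR price = 76627.91 − 531.26 = 76096.65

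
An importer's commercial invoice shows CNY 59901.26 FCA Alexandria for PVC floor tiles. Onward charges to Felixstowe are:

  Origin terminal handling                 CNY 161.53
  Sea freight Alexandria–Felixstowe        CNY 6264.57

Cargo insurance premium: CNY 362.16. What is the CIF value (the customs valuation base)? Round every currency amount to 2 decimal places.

CIF = FCA price + pre-shipment costs + freight + insurance
CIF = 59901.26 + 161.53 + 6264.57 + 362.16 = 66689.52

CIF value: CNY 66689.52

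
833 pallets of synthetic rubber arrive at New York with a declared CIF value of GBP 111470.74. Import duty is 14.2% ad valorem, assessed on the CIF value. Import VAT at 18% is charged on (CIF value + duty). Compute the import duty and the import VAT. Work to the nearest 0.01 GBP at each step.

Import duty: GBP 15828.85; import VAT: GBP 22913.93

Import duty = 111470.74 × 14.2% = 15828.85
VAT base = CIF + duty = 111470.74 + 15828.85 = 127299.59
Import VAT = 127299.59 × 18% = 22913.93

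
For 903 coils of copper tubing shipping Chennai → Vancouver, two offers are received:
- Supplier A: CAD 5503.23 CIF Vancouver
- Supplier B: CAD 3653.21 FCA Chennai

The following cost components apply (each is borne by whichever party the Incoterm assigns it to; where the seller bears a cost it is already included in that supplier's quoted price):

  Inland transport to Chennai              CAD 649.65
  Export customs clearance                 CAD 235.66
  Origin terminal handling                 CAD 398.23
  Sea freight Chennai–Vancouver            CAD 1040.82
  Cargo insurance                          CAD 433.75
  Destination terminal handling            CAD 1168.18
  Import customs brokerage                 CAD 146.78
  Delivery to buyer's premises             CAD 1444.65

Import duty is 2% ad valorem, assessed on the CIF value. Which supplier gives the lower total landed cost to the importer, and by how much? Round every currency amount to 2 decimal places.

Supplier A is cheaper by CAD 23.24

Supplier A (CIF):
The CIF price already equals the CIF value: 5503.23
Import duty = 5503.23 × 2% = 110.06
Buyer bears (A): 1168.18 + 146.78 + 1444.65 = 2759.61
Landed cost (A) = invoice 5503.23 + 2759.61 + duty 110.06 = 8372.90
Supplier B (FCA):
CIF value = FCA price + origin terminal + freight + insurance = 3653.21 + 398.23 + 1040.82 + 433.75 = 5526.01
Import duty = 5526.01 × 2% = 110.52
Buyer bears (B): 398.23 + 1040.82 + 433.75 + 1168.18 + 146.78 + 1444.65 = 4632.41
Landed cost (B) = invoice 3653.21 + 4632.41 + duty 110.52 = 8396.14
Difference = |8372.90 − 8396.14| = 23.24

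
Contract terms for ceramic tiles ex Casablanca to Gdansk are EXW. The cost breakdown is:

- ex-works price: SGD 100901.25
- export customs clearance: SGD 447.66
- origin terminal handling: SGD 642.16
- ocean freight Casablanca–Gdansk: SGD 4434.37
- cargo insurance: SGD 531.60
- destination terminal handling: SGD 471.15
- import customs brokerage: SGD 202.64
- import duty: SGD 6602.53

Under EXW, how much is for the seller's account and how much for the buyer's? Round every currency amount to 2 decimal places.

Seller: SGD 100901.25; buyer: SGD 13332.11

EXW: the seller makes goods available at their premises; the buyer bears all onward costs.
Seller's account: goods 100901.25 = 100901.25
Buyer's account: export clearance 447.66 + origin terminal 642.16 + freight 4434.37 + insurance 531.60 + destination terminal 471.15 + brokerage 202.64 + duty 6602.53 = 13332.11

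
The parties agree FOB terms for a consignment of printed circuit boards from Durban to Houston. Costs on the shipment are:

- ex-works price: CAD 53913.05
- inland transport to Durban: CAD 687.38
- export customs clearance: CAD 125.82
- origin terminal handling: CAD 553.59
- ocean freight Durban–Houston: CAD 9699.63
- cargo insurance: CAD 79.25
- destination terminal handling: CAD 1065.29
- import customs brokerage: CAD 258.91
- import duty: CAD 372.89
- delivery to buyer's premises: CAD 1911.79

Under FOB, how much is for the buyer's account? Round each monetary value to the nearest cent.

FOB: the seller bears costs until goods are on board at the origin port; the buyer bears freight, insurance and all costs thereafter.
Seller's account: goods 53913.05 + inland to port 687.38 + export clearance 125.82 + origin terminal 553.59 = 55279.84
Buyer's account: freight 9699.63 + insurance 79.25 + destination terminal 1065.29 + brokerage 258.91 + duty 372.89 + delivery 1911.79 = 13387.76

Buyer's account: CAD 13387.76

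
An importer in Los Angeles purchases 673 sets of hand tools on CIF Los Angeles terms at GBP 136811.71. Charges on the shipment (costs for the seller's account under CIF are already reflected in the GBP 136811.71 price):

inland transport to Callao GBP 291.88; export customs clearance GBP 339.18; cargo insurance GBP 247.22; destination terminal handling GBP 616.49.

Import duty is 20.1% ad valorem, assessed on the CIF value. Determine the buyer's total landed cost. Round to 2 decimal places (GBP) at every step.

CIF: the seller pays costs through ocean freight and marine insurance to the destination port.
Already in the invoice (seller's account under CIF): inland to port, export clearance, insurance — exclude.
The CIF price already equals the CIF value: 136811.71
Import duty = 136811.71 × 20.1% = 27499.15
Buyer bears: destination terminal 616.49 + duty 27499.15 = 28115.64
Landed cost = invoice 136811.71 + 28115.64 = 164927.35

Total landed cost: GBP 164927.35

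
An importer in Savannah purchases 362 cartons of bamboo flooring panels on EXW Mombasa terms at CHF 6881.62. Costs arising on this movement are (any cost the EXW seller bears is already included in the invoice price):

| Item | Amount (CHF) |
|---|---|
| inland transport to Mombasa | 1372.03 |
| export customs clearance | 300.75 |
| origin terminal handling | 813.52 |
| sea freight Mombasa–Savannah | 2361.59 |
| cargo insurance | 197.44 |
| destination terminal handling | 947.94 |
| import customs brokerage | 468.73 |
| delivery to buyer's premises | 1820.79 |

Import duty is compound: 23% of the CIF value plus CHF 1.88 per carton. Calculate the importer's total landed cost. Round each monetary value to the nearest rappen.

Total landed cost: CHF 18588.17

EXW: the seller makes goods available at their premises; the buyer bears all onward costs.
CIF value = EXW price + inland to port + export clearance + origin terminal + freight + insurance = 6881.62 + 1372.03 + 300.75 + 813.52 + 2361.59 + 197.44 = 11926.95
Ad valorem component: 11926.95 × 23% = 2743.20
Specific component: 362 × 1.88 = 680.56
Import duty = 2743.20 + 680.56 = 3423.76
Buyer bears: inland to port 1372.03 + export clearance 300.75 + origin terminal 813.52 + freight 2361.59 + insurance 197.44 + destination terminal 947.94 + brokerage 468.73 + delivery 1820.79 + duty 3423.76 = 11706.55
Landed cost = invoice 6881.62 + 11706.55 = 18588.17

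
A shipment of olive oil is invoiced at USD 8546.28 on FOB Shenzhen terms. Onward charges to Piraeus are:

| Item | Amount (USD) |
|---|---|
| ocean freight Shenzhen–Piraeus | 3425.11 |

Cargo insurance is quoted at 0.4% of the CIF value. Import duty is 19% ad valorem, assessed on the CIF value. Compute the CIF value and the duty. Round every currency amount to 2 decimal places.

CIF value: USD 12019.47; import duty: USD 2283.70

Let C be the CIF value. C = FOB price + freight + 0.4% × C
C − 0.4% × C = 8546.28 + 3425.11
0.996 × C = 11971.39
C = 11971.39 / 0.996 = 12019.47
Insurance premium = 0.4% × 12019.47 = 48.08
Import duty = 12019.47 × 19% = 2283.70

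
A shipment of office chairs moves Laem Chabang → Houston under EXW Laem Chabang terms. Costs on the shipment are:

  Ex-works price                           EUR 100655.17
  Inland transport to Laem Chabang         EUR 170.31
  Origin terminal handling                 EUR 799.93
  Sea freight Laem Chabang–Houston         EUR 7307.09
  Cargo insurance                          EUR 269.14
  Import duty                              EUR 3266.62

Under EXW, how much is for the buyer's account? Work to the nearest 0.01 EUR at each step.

EXW: the seller makes goods available at their premises; the buyer bears all onward costs.
Seller's account: goods 100655.17 = 100655.17
Buyer's account: inland to port 170.31 + origin terminal 799.93 + freight 7307.09 + insurance 269.14 + duty 3266.62 = 11813.09

Buyer's account: EUR 11813.09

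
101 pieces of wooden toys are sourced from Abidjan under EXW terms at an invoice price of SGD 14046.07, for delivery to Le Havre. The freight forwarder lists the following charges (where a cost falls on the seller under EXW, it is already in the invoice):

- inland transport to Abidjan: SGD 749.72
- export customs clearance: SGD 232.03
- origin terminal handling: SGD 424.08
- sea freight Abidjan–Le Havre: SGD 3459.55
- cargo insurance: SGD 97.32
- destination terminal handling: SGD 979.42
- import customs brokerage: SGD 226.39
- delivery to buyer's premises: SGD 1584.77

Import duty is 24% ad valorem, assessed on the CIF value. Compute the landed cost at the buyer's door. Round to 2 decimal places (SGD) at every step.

EXW: the seller makes goods available at their premises; the buyer bears all onward costs.
CIF value = EXW price + inland to port + export clearance + origin terminal + freight + insurance = 14046.07 + 749.72 + 232.03 + 424.08 + 3459.55 + 97.32 = 19008.77
Import duty = 19008.77 × 24% = 4562.10
Buyer bears: inland to port 749.72 + export clearance 232.03 + origin terminal 424.08 + freight 3459.55 + insurance 97.32 + destination terminal 979.42 + brokerage 226.39 + delivery 1584.77 + duty 4562.10 = 12315.38
Landed cost = invoice 14046.07 + 12315.38 = 26361.45

Total landed cost: SGD 26361.45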